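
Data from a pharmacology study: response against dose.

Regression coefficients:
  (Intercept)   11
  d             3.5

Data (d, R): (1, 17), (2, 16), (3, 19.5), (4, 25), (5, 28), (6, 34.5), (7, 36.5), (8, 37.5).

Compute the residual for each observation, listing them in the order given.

2.5, -2, -2, 0, -0.5, 2.5, 1, -1.5

d=1: R̂ = 11 + 3.5·1 = 14.5; e = 17 − 14.5 = 2.5
d=2: R̂ = 11 + 3.5·2 = 18; e = 16 − 18 = -2
d=3: R̂ = 11 + 3.5·3 = 21.5; e = 19.5 − 21.5 = -2
d=4: R̂ = 11 + 3.5·4 = 25; e = 25 − 25 = 0
d=5: R̂ = 11 + 3.5·5 = 28.5; e = 28 − 28.5 = -0.5
d=6: R̂ = 11 + 3.5·6 = 32; e = 34.5 − 32 = 2.5
d=7: R̂ = 11 + 3.5·7 = 35.5; e = 36.5 − 35.5 = 1
d=8: R̂ = 11 + 3.5·8 = 39; e = 37.5 − 39 = -1.5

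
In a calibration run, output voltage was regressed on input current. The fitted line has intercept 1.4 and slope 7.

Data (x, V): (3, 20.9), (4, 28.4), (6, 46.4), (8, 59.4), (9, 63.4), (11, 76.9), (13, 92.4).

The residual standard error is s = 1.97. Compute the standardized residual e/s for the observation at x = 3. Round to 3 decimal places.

-0.761

V̂ = 1.4 + 7·3 = 22.4
e = 20.9 − 22.4 = -1.5
e/s = -1.5 / 1.97 = -0.761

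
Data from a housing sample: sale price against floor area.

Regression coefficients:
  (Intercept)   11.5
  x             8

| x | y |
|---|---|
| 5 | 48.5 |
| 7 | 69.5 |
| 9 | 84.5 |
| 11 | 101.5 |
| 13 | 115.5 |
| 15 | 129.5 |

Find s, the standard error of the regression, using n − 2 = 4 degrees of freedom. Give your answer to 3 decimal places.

s = 2.345

x=5: ŷ = 11.5 + 8·5 = 51.5; r = 48.5 − 51.5 = -3
x=7: ŷ = 11.5 + 8·7 = 67.5; r = 69.5 − 67.5 = 2
x=9: ŷ = 11.5 + 8·9 = 83.5; r = 84.5 − 83.5 = 1
x=11: ŷ = 11.5 + 8·11 = 99.5; r = 101.5 − 99.5 = 2
x=13: ŷ = 11.5 + 8·13 = 115.5; r = 115.5 − 115.5 = 0
x=15: ŷ = 11.5 + 8·15 = 131.5; r = 129.5 − 131.5 = -2
SSE = 9 + 4 + 1 + 4 + 0 + 4 = 22
s = √(22/4) = √5.5 ≈ 2.345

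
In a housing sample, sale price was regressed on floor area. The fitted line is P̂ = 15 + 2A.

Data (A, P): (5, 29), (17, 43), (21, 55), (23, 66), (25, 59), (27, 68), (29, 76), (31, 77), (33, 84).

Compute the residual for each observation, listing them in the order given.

4, -6, -2, 5, -6, -1, 3, 0, 3

A=5: P̂ = 15 + 2·5 = 25; e = 29 − 25 = 4
A=17: P̂ = 15 + 2·17 = 49; e = 43 − 49 = -6
A=21: P̂ = 15 + 2·21 = 57; e = 55 − 57 = -2
A=23: P̂ = 15 + 2·23 = 61; e = 66 − 61 = 5
A=25: P̂ = 15 + 2·25 = 65; e = 59 − 65 = -6
A=27: P̂ = 15 + 2·27 = 69; e = 68 − 69 = -1
A=29: P̂ = 15 + 2·29 = 73; e = 76 − 73 = 3
A=31: P̂ = 15 + 2·31 = 77; e = 77 − 77 = 0
A=33: P̂ = 15 + 2·33 = 81; e = 84 − 81 = 3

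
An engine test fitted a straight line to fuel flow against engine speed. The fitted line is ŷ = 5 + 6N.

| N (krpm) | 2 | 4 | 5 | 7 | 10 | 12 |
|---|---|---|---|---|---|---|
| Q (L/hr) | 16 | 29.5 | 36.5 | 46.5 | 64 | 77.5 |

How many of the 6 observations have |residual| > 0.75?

N=2: ŷ = 5 + 6·2 = 17; e = 16 − 17 = -1
N=4: ŷ = 5 + 6·4 = 29; e = 29.5 − 29 = 0.5
N=5: ŷ = 5 + 6·5 = 35; e = 36.5 − 35 = 1.5
N=7: ŷ = 5 + 6·7 = 47; e = 46.5 − 47 = -0.5
N=10: ŷ = 5 + 6·10 = 65; e = 64 − 65 = -1
N=12: ŷ = 5 + 6·12 = 77; e = 77.5 − 77 = 0.5
|e| > 0.75: N=2 (|e|=1), N=5 (|e|=1.5), N=10 (|e|=1) → 3

3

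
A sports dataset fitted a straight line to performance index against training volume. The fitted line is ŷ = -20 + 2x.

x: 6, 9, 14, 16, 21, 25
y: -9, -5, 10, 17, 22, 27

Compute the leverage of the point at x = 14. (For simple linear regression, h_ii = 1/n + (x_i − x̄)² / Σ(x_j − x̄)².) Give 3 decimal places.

x̄ = (6 + 9 + 14 + 16 + 21 + 25)/6 = 15.1667
Σ(x − x̄)² = 84.0278 + 38.0278 + 1.36111 + 0.694444 + 34.0278 + 96.6944 = 254.833
h = 1/6 + (-1.16667)²/254.833 = 0.166667 + 0.00534118 = 0.172

h = 0.172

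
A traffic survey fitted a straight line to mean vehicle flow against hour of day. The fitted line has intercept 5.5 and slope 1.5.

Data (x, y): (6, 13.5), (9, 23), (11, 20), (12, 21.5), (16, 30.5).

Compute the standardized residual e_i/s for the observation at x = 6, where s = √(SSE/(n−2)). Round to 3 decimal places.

-0.340

x=6: ŷ = 5.5 + 1.5·6 = 14.5; e = 13.5 − 14.5 = -1
x=9: ŷ = 5.5 + 1.5·9 = 19; e = 23 − 19 = 4
x=11: ŷ = 5.5 + 1.5·11 = 22; e = 20 − 22 = -2
x=12: ŷ = 5.5 + 1.5·12 = 23.5; e = 21.5 − 23.5 = -2
x=16: ŷ = 5.5 + 1.5·16 = 29.5; e = 30.5 − 29.5 = 1
SSE = 1 + 16 + 4 + 4 + 1 = 26
s = √(26/3) = 2.94392
e/s = -1 / 2.94392 = -0.340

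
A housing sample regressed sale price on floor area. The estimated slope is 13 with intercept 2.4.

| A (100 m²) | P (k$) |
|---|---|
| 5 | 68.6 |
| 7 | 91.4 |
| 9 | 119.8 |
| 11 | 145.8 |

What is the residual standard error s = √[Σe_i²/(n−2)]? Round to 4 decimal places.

A=5: ŷ = 2.4 + 13·5 = 67.4; e = 68.6 − 67.4 = 1.2
A=7: ŷ = 2.4 + 13·7 = 93.4; e = 91.4 − 93.4 = -2
A=9: ŷ = 2.4 + 13·9 = 119.4; e = 119.8 − 119.4 = 0.4
A=11: ŷ = 2.4 + 13·11 = 145.4; e = 145.8 − 145.4 = 0.4
SSE = 1.44 + 4 + 0.16 + 0.16 = 5.76
s = √(5.76/2) = √2.88 ≈ 1.6971

s = 1.6971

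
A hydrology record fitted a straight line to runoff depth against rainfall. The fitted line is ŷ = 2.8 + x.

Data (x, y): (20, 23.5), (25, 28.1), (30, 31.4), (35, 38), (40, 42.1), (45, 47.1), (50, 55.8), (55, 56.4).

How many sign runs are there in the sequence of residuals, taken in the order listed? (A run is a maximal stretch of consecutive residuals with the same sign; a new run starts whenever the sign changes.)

x=20: ŷ = 2.8 + 20 = 22.8; e = 23.5 − 22.8 = 0.7
x=25: ŷ = 2.8 + 25 = 27.8; e = 28.1 − 27.8 = 0.3
x=30: ŷ = 2.8 + 30 = 32.8; e = 31.4 − 32.8 = -1.4
x=35: ŷ = 2.8 + 35 = 37.8; e = 38 − 37.8 = 0.2
x=40: ŷ = 2.8 + 40 = 42.8; e = 42.1 − 42.8 = -0.7
x=45: ŷ = 2.8 + 45 = 47.8; e = 47.1 − 47.8 = -0.7
x=50: ŷ = 2.8 + 50 = 52.8; e = 55.8 − 52.8 = 3
x=55: ŷ = 2.8 + 55 = 57.8; e = 56.4 − 57.8 = -1.4
Signs: + + − + − − + −
Runs: +×2, −×1, +×1, −×2, +×1, −×1 → 6

6 runs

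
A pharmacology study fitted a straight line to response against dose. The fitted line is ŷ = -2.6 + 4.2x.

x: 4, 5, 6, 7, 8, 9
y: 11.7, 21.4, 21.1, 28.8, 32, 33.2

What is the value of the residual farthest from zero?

r = 3

x=4: ŷ = -2.6 + 4.2·4 = 14.2; r = 11.7 − 14.2 = -2.5
x=5: ŷ = -2.6 + 4.2·5 = 18.4; r = 21.4 − 18.4 = 3
x=6: ŷ = -2.6 + 4.2·6 = 22.6; r = 21.1 − 22.6 = -1.5
x=7: ŷ = -2.6 + 4.2·7 = 26.8; r = 28.8 − 26.8 = 2
x=8: ŷ = -2.6 + 4.2·8 = 31; r = 32 − 31 = 1
x=9: ŷ = -2.6 + 4.2·9 = 35.2; r = 33.2 − 35.2 = -2
Largest |r| is 3 at x = 5, residual 3.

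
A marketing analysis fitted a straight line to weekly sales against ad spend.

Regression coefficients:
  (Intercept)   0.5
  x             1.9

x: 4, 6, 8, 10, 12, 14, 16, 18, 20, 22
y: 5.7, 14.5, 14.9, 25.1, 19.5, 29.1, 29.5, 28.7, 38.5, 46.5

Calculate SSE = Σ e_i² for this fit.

x=4: ŷ = 0.5 + 1.9·4 = 8.1; e = 5.7 − 8.1 = -2.4
x=6: ŷ = 0.5 + 1.9·6 = 11.9; e = 14.5 − 11.9 = 2.6
x=8: ŷ = 0.5 + 1.9·8 = 15.7; e = 14.9 − 15.7 = -0.8
x=10: ŷ = 0.5 + 1.9·10 = 19.5; e = 25.1 − 19.5 = 5.6
x=12: ŷ = 0.5 + 1.9·12 = 23.3; e = 19.5 − 23.3 = -3.8
x=14: ŷ = 0.5 + 1.9·14 = 27.1; e = 29.1 − 27.1 = 2
x=16: ŷ = 0.5 + 1.9·16 = 30.9; e = 29.5 − 30.9 = -1.4
x=18: ŷ = 0.5 + 1.9·18 = 34.7; e = 28.7 − 34.7 = -6
x=20: ŷ = 0.5 + 1.9·20 = 38.5; e = 38.5 − 38.5 = 0
x=22: ŷ = 0.5 + 1.9·22 = 42.3; e = 46.5 − 42.3 = 4.2
SSE = 5.76 + 6.76 + 0.64 + 31.36 + 14.44 + 4 + 1.96 + 36 + 0 + 17.64 = 118.56

SSE = 118.56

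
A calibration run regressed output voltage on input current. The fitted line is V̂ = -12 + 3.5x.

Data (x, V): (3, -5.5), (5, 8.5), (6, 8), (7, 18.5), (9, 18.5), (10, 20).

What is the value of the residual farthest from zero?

e = 6

x=3: V̂ = -12 + 3.5·3 = -1.5; e = -5.5 − (-1.5) = -4
x=5: V̂ = -12 + 3.5·5 = 5.5; e = 8.5 − 5.5 = 3
x=6: V̂ = -12 + 3.5·6 = 9; e = 8 − 9 = -1
x=7: V̂ = -12 + 3.5·7 = 12.5; e = 18.5 − 12.5 = 6
x=9: V̂ = -12 + 3.5·9 = 19.5; e = 18.5 − 19.5 = -1
x=10: V̂ = -12 + 3.5·10 = 23; e = 20 − 23 = -3
Largest |e| is 6 at x = 7, residual 6.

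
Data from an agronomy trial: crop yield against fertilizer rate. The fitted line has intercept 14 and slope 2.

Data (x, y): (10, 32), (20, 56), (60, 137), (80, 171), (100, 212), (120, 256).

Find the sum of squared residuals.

SSE = 34

x=10: ŷ = 14 + 2·10 = 34; r = 32 − 34 = -2
x=20: ŷ = 14 + 2·20 = 54; r = 56 − 54 = 2
x=60: ŷ = 14 + 2·60 = 134; r = 137 − 134 = 3
x=80: ŷ = 14 + 2·80 = 174; r = 171 − 174 = -3
x=100: ŷ = 14 + 2·100 = 214; r = 212 − 214 = -2
x=120: ŷ = 14 + 2·120 = 254; r = 256 − 254 = 2
SSE = 4 + 4 + 9 + 9 + 4 + 4 = 34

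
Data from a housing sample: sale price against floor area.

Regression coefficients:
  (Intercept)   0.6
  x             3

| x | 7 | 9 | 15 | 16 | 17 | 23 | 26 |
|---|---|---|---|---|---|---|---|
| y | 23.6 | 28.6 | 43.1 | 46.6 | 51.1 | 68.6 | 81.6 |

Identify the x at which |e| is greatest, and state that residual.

x = 26, e = 3

x=7: ŷ = 0.6 + 3·7 = 21.6; e = 23.6 − 21.6 = 2
x=9: ŷ = 0.6 + 3·9 = 27.6; e = 28.6 − 27.6 = 1
x=15: ŷ = 0.6 + 3·15 = 45.6; e = 43.1 − 45.6 = -2.5
x=16: ŷ = 0.6 + 3·16 = 48.6; e = 46.6 − 48.6 = -2
x=17: ŷ = 0.6 + 3·17 = 51.6; e = 51.1 − 51.6 = -0.5
x=23: ŷ = 0.6 + 3·23 = 69.6; e = 68.6 − 69.6 = -1
x=26: ŷ = 0.6 + 3·26 = 78.6; e = 81.6 − 78.6 = 3
Largest |e| is 3 at x = 26, residual 3.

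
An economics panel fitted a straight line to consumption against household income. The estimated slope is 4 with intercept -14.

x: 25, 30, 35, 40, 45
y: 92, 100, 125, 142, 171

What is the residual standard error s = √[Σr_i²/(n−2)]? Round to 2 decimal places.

s = 6.16

x=25: ŷ = -14 + 4·25 = 86; r = 92 − 86 = 6
x=30: ŷ = -14 + 4·30 = 106; r = 100 − 106 = -6
x=35: ŷ = -14 + 4·35 = 126; r = 125 − 126 = -1
x=40: ŷ = -14 + 4·40 = 146; r = 142 − 146 = -4
x=45: ŷ = -14 + 4·45 = 166; r = 171 − 166 = 5
SSE = 36 + 36 + 1 + 16 + 25 = 114
s = √(114/3) = √38 ≈ 6.16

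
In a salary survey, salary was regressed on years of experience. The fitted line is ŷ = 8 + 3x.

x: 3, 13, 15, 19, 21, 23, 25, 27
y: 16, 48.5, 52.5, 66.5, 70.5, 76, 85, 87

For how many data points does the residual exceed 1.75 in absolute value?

2

x=3: ŷ = 8 + 3·3 = 17; r = 16 − 17 = -1
x=13: ŷ = 8 + 3·13 = 47; r = 48.5 − 47 = 1.5
x=15: ŷ = 8 + 3·15 = 53; r = 52.5 − 53 = -0.5
x=19: ŷ = 8 + 3·19 = 65; r = 66.5 − 65 = 1.5
x=21: ŷ = 8 + 3·21 = 71; r = 70.5 − 71 = -0.5
x=23: ŷ = 8 + 3·23 = 77; r = 76 − 77 = -1
x=25: ŷ = 8 + 3·25 = 83; r = 85 − 83 = 2
x=27: ŷ = 8 + 3·27 = 89; r = 87 − 89 = -2
|r| > 1.75: x=25 (|r|=2), x=27 (|r|=2) → 2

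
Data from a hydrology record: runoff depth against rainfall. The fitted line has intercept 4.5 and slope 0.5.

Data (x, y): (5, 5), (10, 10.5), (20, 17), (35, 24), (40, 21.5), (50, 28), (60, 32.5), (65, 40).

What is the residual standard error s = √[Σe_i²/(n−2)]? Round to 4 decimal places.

x=5: ŷ = 4.5 + 0.5·5 = 7; e = 5 − 7 = -2
x=10: ŷ = 4.5 + 0.5·10 = 9.5; e = 10.5 − 9.5 = 1
x=20: ŷ = 4.5 + 0.5·20 = 14.5; e = 17 − 14.5 = 2.5
x=35: ŷ = 4.5 + 0.5·35 = 22; e = 24 − 22 = 2
x=40: ŷ = 4.5 + 0.5·40 = 24.5; e = 21.5 − 24.5 = -3
x=50: ŷ = 4.5 + 0.5·50 = 29.5; e = 28 − 29.5 = -1.5
x=60: ŷ = 4.5 + 0.5·60 = 34.5; e = 32.5 − 34.5 = -2
x=65: ŷ = 4.5 + 0.5·65 = 37; e = 40 − 37 = 3
SSE = 4 + 1 + 6.25 + 4 + 9 + 2.25 + 4 + 9 = 39.5
s = √(39.5/6) = √6.58333 ≈ 2.5658

s = 2.5658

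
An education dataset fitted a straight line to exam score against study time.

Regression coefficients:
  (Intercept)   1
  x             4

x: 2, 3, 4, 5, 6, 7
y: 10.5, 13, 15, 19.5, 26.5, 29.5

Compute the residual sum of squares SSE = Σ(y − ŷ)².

x=2: ŷ = 1 + 4·2 = 9; r = 10.5 − 9 = 1.5
x=3: ŷ = 1 + 4·3 = 13; r = 13 − 13 = 0
x=4: ŷ = 1 + 4·4 = 17; r = 15 − 17 = -2
x=5: ŷ = 1 + 4·5 = 21; r = 19.5 − 21 = -1.5
x=6: ŷ = 1 + 4·6 = 25; r = 26.5 − 25 = 1.5
x=7: ŷ = 1 + 4·7 = 29; r = 29.5 − 29 = 0.5
SSE = 2.25 + 0 + 4 + 2.25 + 2.25 + 0.25 = 11

SSE = 11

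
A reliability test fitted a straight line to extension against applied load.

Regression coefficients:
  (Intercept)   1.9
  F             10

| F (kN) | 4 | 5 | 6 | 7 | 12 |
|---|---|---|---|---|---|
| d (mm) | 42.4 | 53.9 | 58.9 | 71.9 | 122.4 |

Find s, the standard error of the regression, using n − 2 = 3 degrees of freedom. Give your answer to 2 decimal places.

s = 2.12

F=4: ŷ = 1.9 + 10·4 = 41.9; e = 42.4 − 41.9 = 0.5
F=5: ŷ = 1.9 + 10·5 = 51.9; e = 53.9 − 51.9 = 2
F=6: ŷ = 1.9 + 10·6 = 61.9; e = 58.9 − 61.9 = -3
F=7: ŷ = 1.9 + 10·7 = 71.9; e = 71.9 − 71.9 = 0
F=12: ŷ = 1.9 + 10·12 = 121.9; e = 122.4 − 121.9 = 0.5
SSE = 0.25 + 4 + 9 + 0 + 0.25 = 13.5
s = √(13.5/3) = √4.5 ≈ 2.12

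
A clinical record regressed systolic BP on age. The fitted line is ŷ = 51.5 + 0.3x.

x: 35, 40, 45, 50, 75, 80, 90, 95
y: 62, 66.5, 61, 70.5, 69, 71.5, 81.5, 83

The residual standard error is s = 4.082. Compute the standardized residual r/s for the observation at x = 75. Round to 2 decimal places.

-1.22

ŷ = 51.5 + 0.3·75 = 74
r = 69 − 74 = -5
r/s = -5 / 4.082 = -1.22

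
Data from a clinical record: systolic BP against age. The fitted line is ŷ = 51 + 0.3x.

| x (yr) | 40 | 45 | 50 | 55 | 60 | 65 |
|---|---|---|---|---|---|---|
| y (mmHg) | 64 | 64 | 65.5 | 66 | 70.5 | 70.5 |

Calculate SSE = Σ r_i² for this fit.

x=40: ŷ = 51 + 0.3·40 = 63; r = 64 − 63 = 1
x=45: ŷ = 51 + 0.3·45 = 64.5; r = 64 − 64.5 = -0.5
x=50: ŷ = 51 + 0.3·50 = 66; r = 65.5 − 66 = -0.5
x=55: ŷ = 51 + 0.3·55 = 67.5; r = 66 − 67.5 = -1.5
x=60: ŷ = 51 + 0.3·60 = 69; r = 70.5 − 69 = 1.5
x=65: ŷ = 51 + 0.3·65 = 70.5; r = 70.5 − 70.5 = 0
SSE = 1 + 0.25 + 0.25 + 2.25 + 2.25 + 0 = 6

SSE = 6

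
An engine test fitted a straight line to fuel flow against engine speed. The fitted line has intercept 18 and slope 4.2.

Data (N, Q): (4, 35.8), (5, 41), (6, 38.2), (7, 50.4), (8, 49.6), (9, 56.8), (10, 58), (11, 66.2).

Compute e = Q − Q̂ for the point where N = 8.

Q̂ = 18 + 4.2·8 = 51.6
e = 49.6 − 51.6 = -2

e = -2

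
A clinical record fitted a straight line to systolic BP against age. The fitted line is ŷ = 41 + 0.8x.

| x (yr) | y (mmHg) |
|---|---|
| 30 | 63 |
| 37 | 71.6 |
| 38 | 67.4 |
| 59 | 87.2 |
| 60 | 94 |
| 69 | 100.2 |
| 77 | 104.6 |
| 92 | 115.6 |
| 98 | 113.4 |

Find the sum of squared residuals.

x=30: ŷ = 41 + 0.8·30 = 65; r = 63 − 65 = -2
x=37: ŷ = 41 + 0.8·37 = 70.6; r = 71.6 − 70.6 = 1
x=38: ŷ = 41 + 0.8·38 = 71.4; r = 67.4 − 71.4 = -4
x=59: ŷ = 41 + 0.8·59 = 88.2; r = 87.2 − 88.2 = -1
x=60: ŷ = 41 + 0.8·60 = 89; r = 94 − 89 = 5
x=69: ŷ = 41 + 0.8·69 = 96.2; r = 100.2 − 96.2 = 4
x=77: ŷ = 41 + 0.8·77 = 102.6; r = 104.6 − 102.6 = 2
x=92: ŷ = 41 + 0.8·92 = 114.6; r = 115.6 − 114.6 = 1
x=98: ŷ = 41 + 0.8·98 = 119.4; r = 113.4 − 119.4 = -6
SSE = 4 + 1 + 16 + 1 + 25 + 16 + 4 + 1 + 36 = 104

SSE = 104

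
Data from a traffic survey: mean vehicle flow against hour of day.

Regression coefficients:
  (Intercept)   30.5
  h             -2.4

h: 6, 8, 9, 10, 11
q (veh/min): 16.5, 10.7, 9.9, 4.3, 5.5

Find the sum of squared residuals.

SSE = 8.32

h=6: q̂ = 30.5 − 2.4·6 = 16.1; e = 16.5 − 16.1 = 0.4
h=8: q̂ = 30.5 − 2.4·8 = 11.3; e = 10.7 − 11.3 = -0.6
h=9: q̂ = 30.5 − 2.4·9 = 8.9; e = 9.9 − 8.9 = 1
h=10: q̂ = 30.5 − 2.4·10 = 6.5; e = 4.3 − 6.5 = -2.2
h=11: q̂ = 30.5 − 2.4·11 = 4.1; e = 5.5 − 4.1 = 1.4
SSE = 0.16 + 0.36 + 1 + 4.84 + 1.96 = 8.32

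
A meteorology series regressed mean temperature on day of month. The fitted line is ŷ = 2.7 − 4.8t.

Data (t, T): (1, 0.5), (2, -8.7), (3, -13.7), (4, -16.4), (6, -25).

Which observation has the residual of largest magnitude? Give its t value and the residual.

t=1: ŷ = 2.7 − 4.8·1 = -2.1; e = 0.5 − (-2.1) = 2.6
t=2: ŷ = 2.7 − 4.8·2 = -6.9; e = -8.7 − (-6.9) = -1.8
t=3: ŷ = 2.7 − 4.8·3 = -11.7; e = -13.7 − (-11.7) = -2
t=4: ŷ = 2.7 − 4.8·4 = -16.5; e = -16.4 − (-16.5) = 0.1
t=6: ŷ = 2.7 − 4.8·6 = -26.1; e = -25 − (-26.1) = 1.1
Largest |e| is 2.6 at t = 1, residual 2.6.

t = 1, e = 2.6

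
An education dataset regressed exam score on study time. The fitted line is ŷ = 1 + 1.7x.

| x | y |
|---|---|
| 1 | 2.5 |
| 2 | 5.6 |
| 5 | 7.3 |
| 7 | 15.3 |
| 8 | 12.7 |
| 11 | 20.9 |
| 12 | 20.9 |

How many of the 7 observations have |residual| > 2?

x=1: ŷ = 1 + 1.7·1 = 2.7; e = 2.5 − 2.7 = -0.2
x=2: ŷ = 1 + 1.7·2 = 4.4; e = 5.6 − 4.4 = 1.2
x=5: ŷ = 1 + 1.7·5 = 9.5; e = 7.3 − 9.5 = -2.2
x=7: ŷ = 1 + 1.7·7 = 12.9; e = 15.3 − 12.9 = 2.4
x=8: ŷ = 1 + 1.7·8 = 14.6; e = 12.7 − 14.6 = -1.9
x=11: ŷ = 1 + 1.7·11 = 19.7; e = 20.9 − 19.7 = 1.2
x=12: ŷ = 1 + 1.7·12 = 21.4; e = 20.9 − 21.4 = -0.5
|e| > 2: x=5 (|e|=2.2), x=7 (|e|=2.4) → 2

2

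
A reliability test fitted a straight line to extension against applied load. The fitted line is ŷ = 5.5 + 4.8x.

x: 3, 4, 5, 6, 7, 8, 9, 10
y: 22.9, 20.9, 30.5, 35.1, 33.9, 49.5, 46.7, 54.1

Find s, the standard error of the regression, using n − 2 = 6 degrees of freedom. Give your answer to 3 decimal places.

x=3: ŷ = 5.5 + 4.8·3 = 19.9; r = 22.9 − 19.9 = 3
x=4: ŷ = 5.5 + 4.8·4 = 24.7; r = 20.9 − 24.7 = -3.8
x=5: ŷ = 5.5 + 4.8·5 = 29.5; r = 30.5 − 29.5 = 1
x=6: ŷ = 5.5 + 4.8·6 = 34.3; r = 35.1 − 34.3 = 0.8
x=7: ŷ = 5.5 + 4.8·7 = 39.1; r = 33.9 − 39.1 = -5.2
x=8: ŷ = 5.5 + 4.8·8 = 43.9; r = 49.5 − 43.9 = 5.6
x=9: ŷ = 5.5 + 4.8·9 = 48.7; r = 46.7 − 48.7 = -2
x=10: ŷ = 5.5 + 4.8·10 = 53.5; r = 54.1 − 53.5 = 0.6
SSE = 9 + 14.44 + 1 + 0.64 + 27.04 + 31.36 + 4 + 0.36 = 87.84
s = √(87.84/6) = √14.64 ≈ 3.826

s = 3.826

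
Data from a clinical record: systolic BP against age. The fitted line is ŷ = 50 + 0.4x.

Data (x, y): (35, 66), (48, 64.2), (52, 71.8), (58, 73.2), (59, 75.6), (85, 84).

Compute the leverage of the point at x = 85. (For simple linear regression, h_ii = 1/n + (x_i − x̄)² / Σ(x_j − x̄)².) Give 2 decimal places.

x̄ = (35 + 48 + 52 + 58 + 59 + 85)/6 = 56.1667
Σ(x − x̄)² = 448.028 + 66.6944 + 17.3611 + 3.36111 + 8.02778 + 831.361 = 1374.83
h = 1/6 + (28.8333)²/1374.83 = 0.166667 + 0.6047 = 0.77

h = 0.77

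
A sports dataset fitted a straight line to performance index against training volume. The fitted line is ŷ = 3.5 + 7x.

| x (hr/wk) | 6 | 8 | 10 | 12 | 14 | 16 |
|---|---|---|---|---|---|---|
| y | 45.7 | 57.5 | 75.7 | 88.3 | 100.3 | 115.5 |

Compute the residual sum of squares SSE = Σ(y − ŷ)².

x=6: ŷ = 3.5 + 7·6 = 45.5; r = 45.7 − 45.5 = 0.2
x=8: ŷ = 3.5 + 7·8 = 59.5; r = 57.5 − 59.5 = -2
x=10: ŷ = 3.5 + 7·10 = 73.5; r = 75.7 − 73.5 = 2.2
x=12: ŷ = 3.5 + 7·12 = 87.5; r = 88.3 − 87.5 = 0.8
x=14: ŷ = 3.5 + 7·14 = 101.5; r = 100.3 − 101.5 = -1.2
x=16: ŷ = 3.5 + 7·16 = 115.5; r = 115.5 − 115.5 = 0
SSE = 0.04 + 4 + 4.84 + 0.64 + 1.44 + 0 = 10.96

SSE = 10.96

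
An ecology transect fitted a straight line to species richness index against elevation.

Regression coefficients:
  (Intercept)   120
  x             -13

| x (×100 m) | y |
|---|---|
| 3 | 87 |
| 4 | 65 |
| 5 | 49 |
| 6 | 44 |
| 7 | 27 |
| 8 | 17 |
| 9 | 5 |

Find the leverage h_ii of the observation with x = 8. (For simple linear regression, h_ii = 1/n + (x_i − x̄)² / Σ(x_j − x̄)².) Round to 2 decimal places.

x̄ = (3 + 4 + 5 + 6 + 7 + 8 + 9)/7 = 6
Σ(x − x̄)² = 9 + 4 + 1 + 0 + 1 + 4 + 9 = 28
h = 1/7 + (2)²/28 = 0.142857 + 0.142857 = 0.29

h = 0.29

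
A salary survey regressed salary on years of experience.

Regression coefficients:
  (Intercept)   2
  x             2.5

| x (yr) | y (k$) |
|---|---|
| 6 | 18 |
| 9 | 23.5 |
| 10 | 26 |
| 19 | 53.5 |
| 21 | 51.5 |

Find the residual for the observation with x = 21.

r = -3

ŷ = 2 + 2.5·21 = 54.5
r = 51.5 − 54.5 = -3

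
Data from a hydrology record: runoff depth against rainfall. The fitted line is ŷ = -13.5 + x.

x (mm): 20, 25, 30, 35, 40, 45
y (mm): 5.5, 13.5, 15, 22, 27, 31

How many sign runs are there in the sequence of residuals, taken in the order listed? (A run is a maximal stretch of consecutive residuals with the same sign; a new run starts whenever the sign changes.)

x=20: ŷ = -13.5 + 20 = 6.5; e = 5.5 − 6.5 = -1
x=25: ŷ = -13.5 + 25 = 11.5; e = 13.5 − 11.5 = 2
x=30: ŷ = -13.5 + 30 = 16.5; e = 15 − 16.5 = -1.5
x=35: ŷ = -13.5 + 35 = 21.5; e = 22 − 21.5 = 0.5
x=40: ŷ = -13.5 + 40 = 26.5; e = 27 − 26.5 = 0.5
x=45: ŷ = -13.5 + 45 = 31.5; e = 31 − 31.5 = -0.5
Signs: − + − + + −
Runs: −×1, +×1, −×1, +×2, −×1 → 5

5 runs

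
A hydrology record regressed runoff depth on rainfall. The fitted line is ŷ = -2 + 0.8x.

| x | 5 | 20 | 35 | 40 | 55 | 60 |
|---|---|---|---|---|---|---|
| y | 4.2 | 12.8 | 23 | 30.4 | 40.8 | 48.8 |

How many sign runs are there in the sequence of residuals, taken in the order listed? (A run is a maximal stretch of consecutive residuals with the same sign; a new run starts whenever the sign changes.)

5 runs

x=5: ŷ = -2 + 0.8·5 = 2; e = 4.2 − 2 = 2.2
x=20: ŷ = -2 + 0.8·20 = 14; e = 12.8 − 14 = -1.2
x=35: ŷ = -2 + 0.8·35 = 26; e = 23 − 26 = -3
x=40: ŷ = -2 + 0.8·40 = 30; e = 30.4 − 30 = 0.4
x=55: ŷ = -2 + 0.8·55 = 42; e = 40.8 − 42 = -1.2
x=60: ŷ = -2 + 0.8·60 = 46; e = 48.8 − 46 = 2.8
Signs: + − − + − +
Runs: +×1, −×2, +×1, −×1, +×1 → 5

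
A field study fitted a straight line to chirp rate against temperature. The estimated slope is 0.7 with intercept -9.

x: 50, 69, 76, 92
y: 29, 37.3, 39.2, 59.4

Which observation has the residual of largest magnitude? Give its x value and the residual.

x = 76, e = -5

x=50: ŷ = -9 + 0.7·50 = 26; e = 29 − 26 = 3
x=69: ŷ = -9 + 0.7·69 = 39.3; e = 37.3 − 39.3 = -2
x=76: ŷ = -9 + 0.7·76 = 44.2; e = 39.2 − 44.2 = -5
x=92: ŷ = -9 + 0.7·92 = 55.4; e = 59.4 − 55.4 = 4
Largest |e| is 5 at x = 76, residual -5.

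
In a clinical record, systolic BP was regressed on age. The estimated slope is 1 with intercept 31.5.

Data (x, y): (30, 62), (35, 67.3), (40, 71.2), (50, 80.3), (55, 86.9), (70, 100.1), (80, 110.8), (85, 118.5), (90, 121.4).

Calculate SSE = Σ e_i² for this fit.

SSE = 9.04

x=30: ŷ = 31.5 + 30 = 61.5; e = 62 − 61.5 = 0.5
x=35: ŷ = 31.5 + 35 = 66.5; e = 67.3 − 66.5 = 0.8
x=40: ŷ = 31.5 + 40 = 71.5; e = 71.2 − 71.5 = -0.3
x=50: ŷ = 31.5 + 50 = 81.5; e = 80.3 − 81.5 = -1.2
x=55: ŷ = 31.5 + 55 = 86.5; e = 86.9 − 86.5 = 0.4
x=70: ŷ = 31.5 + 70 = 101.5; e = 100.1 − 101.5 = -1.4
x=80: ŷ = 31.5 + 80 = 111.5; e = 110.8 − 111.5 = -0.7
x=85: ŷ = 31.5 + 85 = 116.5; e = 118.5 − 116.5 = 2
x=90: ŷ = 31.5 + 90 = 121.5; e = 121.4 − 121.5 = -0.1
SSE = 0.25 + 0.64 + 0.09 + 1.44 + 0.16 + 1.96 + 0.49 + 4 + 0.01 = 9.04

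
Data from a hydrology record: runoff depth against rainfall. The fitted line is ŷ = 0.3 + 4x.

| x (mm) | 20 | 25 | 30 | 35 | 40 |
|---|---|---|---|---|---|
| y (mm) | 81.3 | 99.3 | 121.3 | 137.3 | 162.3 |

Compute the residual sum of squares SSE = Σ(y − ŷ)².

SSE = 16

x=20: ŷ = 0.3 + 4·20 = 80.3; r = 81.3 − 80.3 = 1
x=25: ŷ = 0.3 + 4·25 = 100.3; r = 99.3 − 100.3 = -1
x=30: ŷ = 0.3 + 4·30 = 120.3; r = 121.3 − 120.3 = 1
x=35: ŷ = 0.3 + 4·35 = 140.3; r = 137.3 − 140.3 = -3
x=40: ŷ = 0.3 + 4·40 = 160.3; r = 162.3 − 160.3 = 2
SSE = 1 + 1 + 1 + 9 + 4 = 16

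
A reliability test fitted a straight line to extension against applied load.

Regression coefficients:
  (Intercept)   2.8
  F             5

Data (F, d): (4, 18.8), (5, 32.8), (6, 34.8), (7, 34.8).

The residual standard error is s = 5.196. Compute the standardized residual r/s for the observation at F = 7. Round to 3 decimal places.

ŷ = 2.8 + 5·7 = 37.8
r = 34.8 − 37.8 = -3
r/s = -3 / 5.196 = -0.577

-0.577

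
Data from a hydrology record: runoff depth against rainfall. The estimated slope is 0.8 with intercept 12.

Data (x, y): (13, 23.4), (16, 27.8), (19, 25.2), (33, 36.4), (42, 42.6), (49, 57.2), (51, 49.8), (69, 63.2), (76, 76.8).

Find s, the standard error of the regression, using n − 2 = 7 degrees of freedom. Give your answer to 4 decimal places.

s = 3.8545

x=13: ŷ = 12 + 0.8·13 = 22.4; r = 23.4 − 22.4 = 1
x=16: ŷ = 12 + 0.8·16 = 24.8; r = 27.8 − 24.8 = 3
x=19: ŷ = 12 + 0.8·19 = 27.2; r = 25.2 − 27.2 = -2
x=33: ŷ = 12 + 0.8·33 = 38.4; r = 36.4 − 38.4 = -2
x=42: ŷ = 12 + 0.8·42 = 45.6; r = 42.6 − 45.6 = -3
x=49: ŷ = 12 + 0.8·49 = 51.2; r = 57.2 − 51.2 = 6
x=51: ŷ = 12 + 0.8·51 = 52.8; r = 49.8 − 52.8 = -3
x=69: ŷ = 12 + 0.8·69 = 67.2; r = 63.2 − 67.2 = -4
x=76: ŷ = 12 + 0.8·76 = 72.8; r = 76.8 − 72.8 = 4
SSE = 1 + 9 + 4 + 4 + 9 + 36 + 9 + 16 + 16 = 104
s = √(104/7) = √14.8571 ≈ 3.8545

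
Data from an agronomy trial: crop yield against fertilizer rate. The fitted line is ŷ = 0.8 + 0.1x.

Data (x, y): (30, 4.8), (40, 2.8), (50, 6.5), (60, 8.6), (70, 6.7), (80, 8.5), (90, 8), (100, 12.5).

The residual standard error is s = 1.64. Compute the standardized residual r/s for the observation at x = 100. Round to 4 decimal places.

ŷ = 0.8 + 0.1·100 = 10.8
r = 12.5 − 10.8 = 1.7
r/s = 1.7 / 1.64 = 1.0366

1.0366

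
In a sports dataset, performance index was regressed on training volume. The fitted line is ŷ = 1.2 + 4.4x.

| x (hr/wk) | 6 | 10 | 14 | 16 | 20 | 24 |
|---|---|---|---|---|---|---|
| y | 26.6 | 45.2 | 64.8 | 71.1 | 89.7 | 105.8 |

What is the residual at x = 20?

ŷ = 1.2 + 4.4·20 = 89.2
r = 89.7 − 89.2 = 0.5

r = 0.5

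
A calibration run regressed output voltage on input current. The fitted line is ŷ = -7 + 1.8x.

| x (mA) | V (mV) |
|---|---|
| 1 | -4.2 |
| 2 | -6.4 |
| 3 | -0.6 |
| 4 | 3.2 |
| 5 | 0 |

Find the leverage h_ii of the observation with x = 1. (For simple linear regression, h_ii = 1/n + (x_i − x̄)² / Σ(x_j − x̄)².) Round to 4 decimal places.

x̄ = (1 + 2 + 3 + 4 + 5)/5 = 3
Σ(x − x̄)² = 4 + 1 + 0 + 1 + 4 = 10
h = 1/5 + (-2)²/10 = 0.2 + 0.4 = 0.6000

h = 0.6000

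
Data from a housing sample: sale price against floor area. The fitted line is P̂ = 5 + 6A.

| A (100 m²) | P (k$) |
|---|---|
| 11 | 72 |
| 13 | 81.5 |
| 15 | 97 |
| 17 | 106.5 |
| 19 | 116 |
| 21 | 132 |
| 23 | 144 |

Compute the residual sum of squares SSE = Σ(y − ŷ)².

A=11: P̂ = 5 + 6·11 = 71; r = 72 − 71 = 1
A=13: P̂ = 5 + 6·13 = 83; r = 81.5 − 83 = -1.5
A=15: P̂ = 5 + 6·15 = 95; r = 97 − 95 = 2
A=17: P̂ = 5 + 6·17 = 107; r = 106.5 − 107 = -0.5
A=19: P̂ = 5 + 6·19 = 119; r = 116 − 119 = -3
A=21: P̂ = 5 + 6·21 = 131; r = 132 − 131 = 1
A=23: P̂ = 5 + 6·23 = 143; r = 144 − 143 = 1
SSE = 1 + 2.25 + 4 + 0.25 + 9 + 1 + 1 = 18.5

SSE = 18.5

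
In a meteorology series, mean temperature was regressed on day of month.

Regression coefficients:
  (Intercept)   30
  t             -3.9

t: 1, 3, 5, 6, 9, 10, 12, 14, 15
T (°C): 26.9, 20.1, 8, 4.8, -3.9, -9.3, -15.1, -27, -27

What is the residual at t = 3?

r = 1.8

T̂ = 30 − 3.9·3 = 18.3
r = 20.1 − 18.3 = 1.8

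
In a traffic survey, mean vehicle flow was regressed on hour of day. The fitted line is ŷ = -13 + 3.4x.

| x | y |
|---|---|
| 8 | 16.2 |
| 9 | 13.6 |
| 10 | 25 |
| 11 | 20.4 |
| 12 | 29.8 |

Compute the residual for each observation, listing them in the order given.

x=8: ŷ = -13 + 3.4·8 = 14.2; r = 16.2 − 14.2 = 2
x=9: ŷ = -13 + 3.4·9 = 17.6; r = 13.6 − 17.6 = -4
x=10: ŷ = -13 + 3.4·10 = 21; r = 25 − 21 = 4
x=11: ŷ = -13 + 3.4·11 = 24.4; r = 20.4 − 24.4 = -4
x=12: ŷ = -13 + 3.4·12 = 27.8; r = 29.8 − 27.8 = 2

2, -4, 4, -4, 2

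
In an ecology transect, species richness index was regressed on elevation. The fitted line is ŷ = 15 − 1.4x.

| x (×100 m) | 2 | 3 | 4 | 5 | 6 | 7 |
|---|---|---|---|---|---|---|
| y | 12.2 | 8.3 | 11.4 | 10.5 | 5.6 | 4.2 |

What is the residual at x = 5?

e = 2.5

ŷ = 15 − 1.4·5 = 8
e = 10.5 − 8 = 2.5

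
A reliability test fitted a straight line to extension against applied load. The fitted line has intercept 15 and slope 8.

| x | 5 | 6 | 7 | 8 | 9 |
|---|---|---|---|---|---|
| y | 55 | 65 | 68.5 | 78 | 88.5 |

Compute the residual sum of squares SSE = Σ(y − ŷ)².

x=5: ŷ = 15 + 8·5 = 55; e = 55 − 55 = 0
x=6: ŷ = 15 + 8·6 = 63; e = 65 − 63 = 2
x=7: ŷ = 15 + 8·7 = 71; e = 68.5 − 71 = -2.5
x=8: ŷ = 15 + 8·8 = 79; e = 78 − 79 = -1
x=9: ŷ = 15 + 8·9 = 87; e = 88.5 − 87 = 1.5
SSE = 0 + 4 + 6.25 + 1 + 2.25 = 13.5

SSE = 13.5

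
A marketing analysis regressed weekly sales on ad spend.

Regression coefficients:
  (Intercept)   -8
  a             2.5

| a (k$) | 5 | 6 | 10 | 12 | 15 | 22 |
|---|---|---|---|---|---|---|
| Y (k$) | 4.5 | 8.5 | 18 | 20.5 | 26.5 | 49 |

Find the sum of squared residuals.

a=5: Ŷ = -8 + 2.5·5 = 4.5; r = 4.5 − 4.5 = 0
a=6: Ŷ = -8 + 2.5·6 = 7; r = 8.5 − 7 = 1.5
a=10: Ŷ = -8 + 2.5·10 = 17; r = 18 − 17 = 1
a=12: Ŷ = -8 + 2.5·12 = 22; r = 20.5 − 22 = -1.5
a=15: Ŷ = -8 + 2.5·15 = 29.5; r = 26.5 − 29.5 = -3
a=22: Ŷ = -8 + 2.5·22 = 47; r = 49 − 47 = 2
SSE = 0 + 2.25 + 1 + 2.25 + 9 + 4 = 18.5

SSE = 18.5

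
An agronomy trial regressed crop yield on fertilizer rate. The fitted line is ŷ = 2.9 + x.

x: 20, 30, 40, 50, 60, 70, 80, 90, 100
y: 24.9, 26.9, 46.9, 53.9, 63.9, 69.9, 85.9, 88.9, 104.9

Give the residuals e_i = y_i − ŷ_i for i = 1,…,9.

2, -6, 4, 1, 1, -3, 3, -4, 2

x=20: ŷ = 2.9 + 20 = 22.9; e = 24.9 − 22.9 = 2
x=30: ŷ = 2.9 + 30 = 32.9; e = 26.9 − 32.9 = -6
x=40: ŷ = 2.9 + 40 = 42.9; e = 46.9 − 42.9 = 4
x=50: ŷ = 2.9 + 50 = 52.9; e = 53.9 − 52.9 = 1
x=60: ŷ = 2.9 + 60 = 62.9; e = 63.9 − 62.9 = 1
x=70: ŷ = 2.9 + 70 = 72.9; e = 69.9 − 72.9 = -3
x=80: ŷ = 2.9 + 80 = 82.9; e = 85.9 − 82.9 = 3
x=90: ŷ = 2.9 + 90 = 92.9; e = 88.9 − 92.9 = -4
x=100: ŷ = 2.9 + 100 = 102.9; e = 104.9 − 102.9 = 2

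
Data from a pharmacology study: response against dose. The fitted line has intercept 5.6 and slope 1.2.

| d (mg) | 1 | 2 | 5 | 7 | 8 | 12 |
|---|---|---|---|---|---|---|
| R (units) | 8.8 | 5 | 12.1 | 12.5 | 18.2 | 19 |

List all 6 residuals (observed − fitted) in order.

d=1: R̂ = 5.6 + 1.2·1 = 6.8; e = 8.8 − 6.8 = 2
d=2: R̂ = 5.6 + 1.2·2 = 8; e = 5 − 8 = -3
d=5: R̂ = 5.6 + 1.2·5 = 11.6; e = 12.1 − 11.6 = 0.5
d=7: R̂ = 5.6 + 1.2·7 = 14; e = 12.5 − 14 = -1.5
d=8: R̂ = 5.6 + 1.2·8 = 15.2; e = 18.2 − 15.2 = 3
d=12: R̂ = 5.6 + 1.2·12 = 20; e = 19 − 20 = -1

2, -3, 0.5, -1.5, 3, -1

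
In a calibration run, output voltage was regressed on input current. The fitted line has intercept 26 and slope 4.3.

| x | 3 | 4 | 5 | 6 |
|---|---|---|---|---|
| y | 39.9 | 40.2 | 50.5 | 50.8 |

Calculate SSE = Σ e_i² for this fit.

x=3: ŷ = 26 + 4.3·3 = 38.9; e = 39.9 − 38.9 = 1
x=4: ŷ = 26 + 4.3·4 = 43.2; e = 40.2 − 43.2 = -3
x=5: ŷ = 26 + 4.3·5 = 47.5; e = 50.5 − 47.5 = 3
x=6: ŷ = 26 + 4.3·6 = 51.8; e = 50.8 − 51.8 = -1
SSE = 1 + 9 + 9 + 1 = 20

SSE = 20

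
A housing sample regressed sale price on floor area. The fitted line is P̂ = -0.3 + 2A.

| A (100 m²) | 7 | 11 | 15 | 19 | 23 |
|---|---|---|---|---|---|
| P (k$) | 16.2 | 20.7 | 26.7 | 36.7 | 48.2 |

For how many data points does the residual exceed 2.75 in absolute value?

A=7: P̂ = -0.3 + 2·7 = 13.7; e = 16.2 − 13.7 = 2.5
A=11: P̂ = -0.3 + 2·11 = 21.7; e = 20.7 − 21.7 = -1
A=15: P̂ = -0.3 + 2·15 = 29.7; e = 26.7 − 29.7 = -3
A=19: P̂ = -0.3 + 2·19 = 37.7; e = 36.7 − 37.7 = -1
A=23: P̂ = -0.3 + 2·23 = 45.7; e = 48.2 − 45.7 = 2.5
|e| > 2.75: A=15 (|e|=3) → 1

1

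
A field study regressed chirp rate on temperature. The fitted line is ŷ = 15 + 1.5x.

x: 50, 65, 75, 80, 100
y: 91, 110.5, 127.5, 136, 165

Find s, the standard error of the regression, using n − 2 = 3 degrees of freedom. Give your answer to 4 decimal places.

s = 1.4142

x=50: ŷ = 15 + 1.5·50 = 90; r = 91 − 90 = 1
x=65: ŷ = 15 + 1.5·65 = 112.5; r = 110.5 − 112.5 = -2
x=75: ŷ = 15 + 1.5·75 = 127.5; r = 127.5 − 127.5 = 0
x=80: ŷ = 15 + 1.5·80 = 135; r = 136 − 135 = 1
x=100: ŷ = 15 + 1.5·100 = 165; r = 165 − 165 = 0
SSE = 1 + 4 + 0 + 1 + 0 = 6
s = √(6/3) = √2 ≈ 1.4142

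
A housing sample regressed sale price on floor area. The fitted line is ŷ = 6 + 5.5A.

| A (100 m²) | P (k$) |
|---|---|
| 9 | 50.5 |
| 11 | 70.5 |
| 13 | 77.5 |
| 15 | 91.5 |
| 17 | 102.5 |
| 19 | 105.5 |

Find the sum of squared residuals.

SSE = 84

A=9: ŷ = 6 + 5.5·9 = 55.5; e = 50.5 − 55.5 = -5
A=11: ŷ = 6 + 5.5·11 = 66.5; e = 70.5 − 66.5 = 4
A=13: ŷ = 6 + 5.5·13 = 77.5; e = 77.5 − 77.5 = 0
A=15: ŷ = 6 + 5.5·15 = 88.5; e = 91.5 − 88.5 = 3
A=17: ŷ = 6 + 5.5·17 = 99.5; e = 102.5 − 99.5 = 3
A=19: ŷ = 6 + 5.5·19 = 110.5; e = 105.5 − 110.5 = -5
SSE = 25 + 16 + 0 + 9 + 9 + 25 = 84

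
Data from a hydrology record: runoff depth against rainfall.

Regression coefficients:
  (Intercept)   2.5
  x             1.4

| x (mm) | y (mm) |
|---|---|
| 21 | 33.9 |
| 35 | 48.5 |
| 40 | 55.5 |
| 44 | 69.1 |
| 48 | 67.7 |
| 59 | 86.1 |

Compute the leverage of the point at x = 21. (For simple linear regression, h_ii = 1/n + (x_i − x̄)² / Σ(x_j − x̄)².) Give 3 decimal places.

x̄ = (21 + 35 + 40 + 44 + 48 + 59)/6 = 41.1667
Σ(x − x̄)² = 406.694 + 38.0278 + 1.36111 + 8.02778 + 46.6944 + 318.028 = 818.833
h = 1/6 + (-20.1667)²/818.833 = 0.166667 + 0.496675 = 0.663

h = 0.663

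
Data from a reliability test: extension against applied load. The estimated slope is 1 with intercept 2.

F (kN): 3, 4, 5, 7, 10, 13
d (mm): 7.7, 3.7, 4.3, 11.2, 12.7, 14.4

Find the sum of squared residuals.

SSE = 25.56

F=3: ŷ = 2 + 3 = 5; r = 7.7 − 5 = 2.7
F=4: ŷ = 2 + 4 = 6; r = 3.7 − 6 = -2.3
F=5: ŷ = 2 + 5 = 7; r = 4.3 − 7 = -2.7
F=7: ŷ = 2 + 7 = 9; r = 11.2 − 9 = 2.2
F=10: ŷ = 2 + 10 = 12; r = 12.7 − 12 = 0.7
F=13: ŷ = 2 + 13 = 15; r = 14.4 − 15 = -0.6
SSE = 7.29 + 5.29 + 7.29 + 4.84 + 0.49 + 0.36 = 25.56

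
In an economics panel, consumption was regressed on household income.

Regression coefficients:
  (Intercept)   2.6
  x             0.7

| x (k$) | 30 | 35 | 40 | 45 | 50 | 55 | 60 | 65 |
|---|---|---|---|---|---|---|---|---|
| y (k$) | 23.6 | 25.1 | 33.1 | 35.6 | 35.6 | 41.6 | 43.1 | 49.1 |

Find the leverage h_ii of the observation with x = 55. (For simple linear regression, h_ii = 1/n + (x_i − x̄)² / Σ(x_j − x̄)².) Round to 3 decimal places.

h = 0.179

x̄ = (30 + 35 + 40 + 45 + 50 + 55 + 60 + 65)/8 = 47.5
Σ(x − x̄)² = 306.25 + 156.25 + 56.25 + 6.25 + 6.25 + 56.25 + 156.25 + 306.25 = 1050
h = 1/8 + (7.5)²/1050 = 0.125 + 0.0535714 = 0.179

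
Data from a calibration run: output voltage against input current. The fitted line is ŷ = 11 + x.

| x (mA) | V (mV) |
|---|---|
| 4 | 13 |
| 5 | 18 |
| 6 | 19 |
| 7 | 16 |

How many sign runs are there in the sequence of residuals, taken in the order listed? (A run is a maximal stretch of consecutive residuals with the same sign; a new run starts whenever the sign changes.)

3 runs

x=4: ŷ = 11 + 4 = 15; e = 13 − 15 = -2
x=5: ŷ = 11 + 5 = 16; e = 18 − 16 = 2
x=6: ŷ = 11 + 6 = 17; e = 19 − 17 = 2
x=7: ŷ = 11 + 7 = 18; e = 16 − 18 = -2
Signs: − + + −
Runs: −×1, +×2, −×1 → 3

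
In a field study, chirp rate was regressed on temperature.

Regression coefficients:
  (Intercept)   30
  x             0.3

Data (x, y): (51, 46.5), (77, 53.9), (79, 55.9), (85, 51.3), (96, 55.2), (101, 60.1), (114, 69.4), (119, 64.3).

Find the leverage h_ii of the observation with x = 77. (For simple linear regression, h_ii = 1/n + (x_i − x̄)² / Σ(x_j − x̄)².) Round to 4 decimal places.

h = 0.1765

x̄ = (51 + 77 + 79 + 85 + 96 + 101 + 114 + 119)/8 = 90.25
Σ(x − x̄)² = 1540.56 + 175.562 + 126.562 + 27.5625 + 33.0625 + 115.562 + 564.062 + 826.562 = 3409.5
h = 1/8 + (-13.25)²/3409.5 = 0.125 + 0.0514922 = 0.1765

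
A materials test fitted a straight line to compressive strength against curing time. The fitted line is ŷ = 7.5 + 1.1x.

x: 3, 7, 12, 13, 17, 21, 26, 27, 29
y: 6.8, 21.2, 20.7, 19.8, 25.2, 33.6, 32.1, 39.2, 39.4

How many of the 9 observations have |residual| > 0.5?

x=3: ŷ = 7.5 + 1.1·3 = 10.8; e = 6.8 − 10.8 = -4
x=7: ŷ = 7.5 + 1.1·7 = 15.2; e = 21.2 − 15.2 = 6
x=12: ŷ = 7.5 + 1.1·12 = 20.7; e = 20.7 − 20.7 = 0
x=13: ŷ = 7.5 + 1.1·13 = 21.8; e = 19.8 − 21.8 = -2
x=17: ŷ = 7.5 + 1.1·17 = 26.2; e = 25.2 − 26.2 = -1
x=21: ŷ = 7.5 + 1.1·21 = 30.6; e = 33.6 − 30.6 = 3
x=26: ŷ = 7.5 + 1.1·26 = 36.1; e = 32.1 − 36.1 = -4
x=27: ŷ = 7.5 + 1.1·27 = 37.2; e = 39.2 − 37.2 = 2
x=29: ŷ = 7.5 + 1.1·29 = 39.4; e = 39.4 − 39.4 = 0
|e| > 0.5: x=3 (|e|=4), x=7 (|e|=6), x=13 (|e|=2), x=17 (|e|=1), x=21 (|e|=3), x=26 (|e|=4), x=27 (|e|=2) → 7

7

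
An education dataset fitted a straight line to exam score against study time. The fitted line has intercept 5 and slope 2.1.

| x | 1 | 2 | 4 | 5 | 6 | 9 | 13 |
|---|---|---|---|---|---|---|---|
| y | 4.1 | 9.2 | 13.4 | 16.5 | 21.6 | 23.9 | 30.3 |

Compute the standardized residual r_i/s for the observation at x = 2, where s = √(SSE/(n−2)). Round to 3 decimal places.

x=1: ŷ = 5 + 2.1·1 = 7.1; r = 4.1 − 7.1 = -3
x=2: ŷ = 5 + 2.1·2 = 9.2; r = 9.2 − 9.2 = 0
x=4: ŷ = 5 + 2.1·4 = 13.4; r = 13.4 − 13.4 = 0
x=5: ŷ = 5 + 2.1·5 = 15.5; r = 16.5 − 15.5 = 1
x=6: ŷ = 5 + 2.1·6 = 17.6; r = 21.6 − 17.6 = 4
x=9: ŷ = 5 + 2.1·9 = 23.9; r = 23.9 − 23.9 = 0
x=13: ŷ = 5 + 2.1·13 = 32.3; r = 30.3 − 32.3 = -2
SSE = 9 + 0 + 0 + 1 + 16 + 0 + 4 = 30
s = √(30/5) = 2.44949
r/s = 0 / 2.44949 = 0.000

0.000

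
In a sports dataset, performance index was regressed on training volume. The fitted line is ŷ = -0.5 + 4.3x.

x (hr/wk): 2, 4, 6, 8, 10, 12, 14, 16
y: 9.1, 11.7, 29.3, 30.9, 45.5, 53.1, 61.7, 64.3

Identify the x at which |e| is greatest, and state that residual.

x = 4, e = -5

x=2: ŷ = -0.5 + 4.3·2 = 8.1; e = 9.1 − 8.1 = 1
x=4: ŷ = -0.5 + 4.3·4 = 16.7; e = 11.7 − 16.7 = -5
x=6: ŷ = -0.5 + 4.3·6 = 25.3; e = 29.3 − 25.3 = 4
x=8: ŷ = -0.5 + 4.3·8 = 33.9; e = 30.9 − 33.9 = -3
x=10: ŷ = -0.5 + 4.3·10 = 42.5; e = 45.5 − 42.5 = 3
x=12: ŷ = -0.5 + 4.3·12 = 51.1; e = 53.1 − 51.1 = 2
x=14: ŷ = -0.5 + 4.3·14 = 59.7; e = 61.7 − 59.7 = 2
x=16: ŷ = -0.5 + 4.3·16 = 68.3; e = 64.3 − 68.3 = -4
Largest |e| is 5 at x = 4, residual -5.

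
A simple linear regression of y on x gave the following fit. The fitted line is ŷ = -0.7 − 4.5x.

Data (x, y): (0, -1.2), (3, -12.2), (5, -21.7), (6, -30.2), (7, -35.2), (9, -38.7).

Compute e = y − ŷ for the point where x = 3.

ŷ = -0.7 − 4.5·3 = -14.2
e = -12.2 − (-14.2) = 2

e = 2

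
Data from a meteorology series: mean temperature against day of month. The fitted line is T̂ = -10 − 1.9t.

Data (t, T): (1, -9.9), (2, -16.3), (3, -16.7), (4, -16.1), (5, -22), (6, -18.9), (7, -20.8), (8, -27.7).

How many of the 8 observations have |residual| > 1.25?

7

t=1: T̂ = -10 − 1.9·1 = -11.9; e = -9.9 − (-11.9) = 2
t=2: T̂ = -10 − 1.9·2 = -13.8; e = -16.3 − (-13.8) = -2.5
t=3: T̂ = -10 − 1.9·3 = -15.7; e = -16.7 − (-15.7) = -1
t=4: T̂ = -10 − 1.9·4 = -17.6; e = -16.1 − (-17.6) = 1.5
t=5: T̂ = -10 − 1.9·5 = -19.5; e = -22 − (-19.5) = -2.5
t=6: T̂ = -10 − 1.9·6 = -21.4; e = -18.9 − (-21.4) = 2.5
t=7: T̂ = -10 − 1.9·7 = -23.3; e = -20.8 − (-23.3) = 2.5
t=8: T̂ = -10 − 1.9·8 = -25.2; e = -27.7 − (-25.2) = -2.5
|e| > 1.25: t=1 (|e|=2), t=2 (|e|=2.5), t=4 (|e|=1.5), t=5 (|e|=2.5), t=6 (|e|=2.5), t=7 (|e|=2.5), t=8 (|e|=2.5) → 7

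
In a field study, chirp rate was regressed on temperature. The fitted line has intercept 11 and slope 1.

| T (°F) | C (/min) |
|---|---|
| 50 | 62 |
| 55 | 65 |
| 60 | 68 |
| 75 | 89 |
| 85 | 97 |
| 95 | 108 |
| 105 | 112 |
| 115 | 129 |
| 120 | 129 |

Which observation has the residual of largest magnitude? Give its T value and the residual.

T = 105, r = -4

T=50: ŷ = 11 + 50 = 61; r = 62 − 61 = 1
T=55: ŷ = 11 + 55 = 66; r = 65 − 66 = -1
T=60: ŷ = 11 + 60 = 71; r = 68 − 71 = -3
T=75: ŷ = 11 + 75 = 86; r = 89 − 86 = 3
T=85: ŷ = 11 + 85 = 96; r = 97 − 96 = 1
T=95: ŷ = 11 + 95 = 106; r = 108 − 106 = 2
T=105: ŷ = 11 + 105 = 116; r = 112 − 116 = -4
T=115: ŷ = 11 + 115 = 126; r = 129 − 126 = 3
T=120: ŷ = 11 + 120 = 131; r = 129 − 131 = -2
Largest |r| is 4 at T = 105, residual -4.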